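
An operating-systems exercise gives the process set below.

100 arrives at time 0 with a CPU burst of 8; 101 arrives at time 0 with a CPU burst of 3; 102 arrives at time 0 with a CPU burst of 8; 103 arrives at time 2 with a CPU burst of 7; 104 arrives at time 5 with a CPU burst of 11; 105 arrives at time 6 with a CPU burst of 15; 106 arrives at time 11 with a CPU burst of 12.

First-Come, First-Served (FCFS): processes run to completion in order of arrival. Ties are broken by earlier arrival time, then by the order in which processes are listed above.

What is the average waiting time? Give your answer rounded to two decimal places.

Timeline: | 100 0-8 | 101 8-11 | 102 11-19 | 103 19-26 | 104 26-37 | 105 37-52 | 106 52-64 |
Completion: 100=8  101=11  102=19  103=26  104=37  105=52  106=64
Waiting times: 100=0, 101=8, 102=11, 103=17, 104=21, 105=31, 106=41
Average waiting = (0+8+11+17+21+31+41) / 7 = 129/7 = 18.43

18.43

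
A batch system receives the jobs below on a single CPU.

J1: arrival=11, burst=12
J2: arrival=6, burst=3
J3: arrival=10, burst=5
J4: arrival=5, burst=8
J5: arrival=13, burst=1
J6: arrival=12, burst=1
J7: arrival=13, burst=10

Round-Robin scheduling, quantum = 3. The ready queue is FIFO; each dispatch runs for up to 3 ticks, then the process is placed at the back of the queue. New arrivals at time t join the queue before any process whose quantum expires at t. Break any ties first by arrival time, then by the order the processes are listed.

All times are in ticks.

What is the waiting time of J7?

22

Timeline: | idle 0-5 | J4 5-8 | J2 8-11 | J4 11-14 | J3 14-17 | J1 17-20 | J6 20-21 | J5 21-22 | J7 22-25 | J4 25-27 | J3 27-29 | J1 29-32 | J7 32-35 | J1 35-38 | J7 38-41 | J1 41-44 | J7 44-45 |
Completion: J1=44  J2=11  J3=29  J4=27  J5=22  J6=21  J7=45
Waiting(J7) = turnaround − burst = 32 − 10 = 22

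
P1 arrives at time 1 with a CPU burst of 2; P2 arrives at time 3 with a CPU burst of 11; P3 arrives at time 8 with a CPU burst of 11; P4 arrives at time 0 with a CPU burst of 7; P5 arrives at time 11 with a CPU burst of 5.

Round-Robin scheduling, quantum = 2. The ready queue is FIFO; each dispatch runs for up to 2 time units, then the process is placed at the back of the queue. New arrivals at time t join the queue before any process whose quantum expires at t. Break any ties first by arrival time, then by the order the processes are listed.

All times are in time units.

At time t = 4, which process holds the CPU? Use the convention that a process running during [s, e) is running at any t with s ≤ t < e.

Gantt: | P4 0-2 | P1 2-4 | P4 4-6 | P2 6-8 | P4 8-10 | P3 10-12 | P2 12-14 | P4 14-15 | P5 15-17 | P3 17-19 | P2 19-21 | P5 21-23 | P3 23-25 | P2 25-27 | P5 27-28 | P3 28-30 | P2 30-32 | P3 32-34 | P2 34-35 | P3 35-36 |
Completion: P1=4  P2=35  P3=36  P4=15  P5=28

P4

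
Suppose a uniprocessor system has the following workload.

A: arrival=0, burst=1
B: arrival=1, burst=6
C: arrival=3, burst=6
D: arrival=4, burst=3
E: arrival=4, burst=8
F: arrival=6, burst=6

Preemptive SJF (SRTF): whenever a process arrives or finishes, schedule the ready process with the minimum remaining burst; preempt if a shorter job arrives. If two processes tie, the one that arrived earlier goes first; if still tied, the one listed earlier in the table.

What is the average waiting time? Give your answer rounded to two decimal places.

6.33

Schedule: | A 0-1 | B 1-7 | D 7-10 | C 10-16 | F 16-22 | E 22-30 |
Completion: A=1  B=7  C=16  D=10  E=30  F=22
Waiting times: A=0, B=0, C=7, D=3, E=18, F=10
Average waiting = (0+0+7+3+18+10) / 6 = 38/6 = 6.33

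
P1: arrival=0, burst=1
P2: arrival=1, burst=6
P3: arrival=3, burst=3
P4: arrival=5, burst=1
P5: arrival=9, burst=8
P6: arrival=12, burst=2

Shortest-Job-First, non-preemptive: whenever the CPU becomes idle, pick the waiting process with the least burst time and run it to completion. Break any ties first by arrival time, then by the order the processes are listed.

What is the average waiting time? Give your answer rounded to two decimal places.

Gantt: | P1 0-1 | P2 1-7 | P4 7-8 | P3 8-11 | P5 11-19 | P6 19-21 |
Completion: P1=1  P2=7  P3=11  P4=8  P5=19  P6=21
Turnaround (C−A): P1=1  P2=6  P3=8  P4=3  P5=10  P6=9
Waiting times: P1=0, P2=0, P3=5, P4=2, P5=2, P6=7
Average waiting = (0+0+5+2+2+7) / 6 = 16/6 = 2.67

2.67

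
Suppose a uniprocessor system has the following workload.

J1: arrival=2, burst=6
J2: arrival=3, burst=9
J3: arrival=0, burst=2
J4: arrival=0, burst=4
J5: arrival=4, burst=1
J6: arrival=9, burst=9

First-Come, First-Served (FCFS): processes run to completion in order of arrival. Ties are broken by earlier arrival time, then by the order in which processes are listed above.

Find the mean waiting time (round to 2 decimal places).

7.50

Gantt: | J3 0-2 | J4 2-6 | J1 6-12 | J2 12-21 | J5 21-22 | J6 22-31 |
Completion: J1=12  J2=21  J3=2  J4=6  J5=22  J6=31
Waiting times: J1=4, J2=9, J3=0, J4=2, J5=17, J6=13
Average waiting = (4+9+0+2+17+13) / 6 = 45/6 = 7.50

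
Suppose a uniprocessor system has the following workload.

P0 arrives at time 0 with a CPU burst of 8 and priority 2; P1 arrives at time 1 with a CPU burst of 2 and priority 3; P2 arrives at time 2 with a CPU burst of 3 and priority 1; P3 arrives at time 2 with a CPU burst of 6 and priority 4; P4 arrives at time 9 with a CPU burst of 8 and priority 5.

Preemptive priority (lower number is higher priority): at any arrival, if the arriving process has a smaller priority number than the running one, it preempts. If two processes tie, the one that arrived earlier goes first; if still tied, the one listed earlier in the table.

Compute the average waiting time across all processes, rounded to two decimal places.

6.80

Schedule: | P0 0-2 | P2 2-5 | P0 5-11 | P1 11-13 | P3 13-19 | P4 19-27 |
Completion: P0=11  P1=13  P2=5  P3=19  P4=27
Turnaround (C−A): P0=11  P1=12  P2=3  P3=17  P4=18
Waiting times: P0=3, P1=10, P2=0, P3=11, P4=10
Average waiting = (3+10+0+11+10) / 5 = 34/5 = 6.80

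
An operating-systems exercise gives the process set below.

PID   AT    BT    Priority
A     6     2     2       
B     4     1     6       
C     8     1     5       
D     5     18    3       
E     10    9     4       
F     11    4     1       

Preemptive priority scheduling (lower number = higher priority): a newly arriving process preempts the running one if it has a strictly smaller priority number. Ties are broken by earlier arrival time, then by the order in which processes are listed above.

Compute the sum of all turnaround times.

Gantt: | idle 0-4 | B 4-5 | D 5-6 | A 6-8 | D 8-11 | F 11-15 | D 15-29 | E 29-38 | C 38-39 |
Completion: A=8  B=5  C=39  D=29  E=38  F=15
Turnaround (C−A): A=2  B=1  C=31  D=24  E=28  F=4
Turnaround = completion − arrival: A=2, B=1, C=31, D=24, E=28, F=4
Total turnaround = 2 + 1 + 31 + 24 + 28 + 4 = 90

90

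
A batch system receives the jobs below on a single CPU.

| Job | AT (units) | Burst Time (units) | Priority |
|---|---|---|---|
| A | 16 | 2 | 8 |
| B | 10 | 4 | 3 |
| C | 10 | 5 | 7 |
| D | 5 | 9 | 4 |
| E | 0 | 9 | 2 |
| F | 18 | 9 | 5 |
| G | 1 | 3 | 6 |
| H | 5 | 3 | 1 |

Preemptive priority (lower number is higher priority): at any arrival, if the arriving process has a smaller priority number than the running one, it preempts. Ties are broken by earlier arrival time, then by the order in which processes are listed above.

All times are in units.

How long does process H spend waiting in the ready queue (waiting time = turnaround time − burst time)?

0

Schedule: | E 0-5 | H 5-8 | E 8-12 | B 12-16 | D 16-25 | F 25-34 | G 34-37 | C 37-42 | A 42-44 |
Completion: A=44  B=16  C=42  D=25  E=12  F=34  G=37  H=8
Turnaround (C−A): A=28  B=6  C=32  D=20  E=12  F=16  G=36  H=3
Waiting(H) = turnaround − burst = 3 − 3 = 0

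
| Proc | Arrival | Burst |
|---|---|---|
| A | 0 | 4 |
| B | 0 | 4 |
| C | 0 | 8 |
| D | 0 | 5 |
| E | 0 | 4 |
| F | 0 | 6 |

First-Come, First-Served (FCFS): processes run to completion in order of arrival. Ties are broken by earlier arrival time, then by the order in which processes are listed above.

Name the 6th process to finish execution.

Schedule: | A 0-4 | B 4-8 | C 8-16 | D 16-21 | E 21-25 | F 25-31 |
Completion: A=4  B=8  C=16  D=21  E=25  F=31
Finish order: A → B → C → D → E → F

F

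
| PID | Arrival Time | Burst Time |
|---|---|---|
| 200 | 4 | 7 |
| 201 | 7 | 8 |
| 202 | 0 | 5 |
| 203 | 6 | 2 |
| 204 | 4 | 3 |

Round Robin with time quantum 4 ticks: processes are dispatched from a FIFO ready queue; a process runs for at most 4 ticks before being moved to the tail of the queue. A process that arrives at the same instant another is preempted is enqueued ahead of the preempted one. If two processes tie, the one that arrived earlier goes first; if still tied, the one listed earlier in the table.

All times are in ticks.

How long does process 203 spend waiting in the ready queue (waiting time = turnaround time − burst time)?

6

Timeline: | 202 0-4 | 200 4-8 | 204 8-11 | 202 11-12 | 203 12-14 | 201 14-18 | 200 18-21 | 201 21-25 |
Completion: 200=21  201=25  202=12  203=14  204=11
Waiting(203) = turnaround − burst = 8 − 2 = 6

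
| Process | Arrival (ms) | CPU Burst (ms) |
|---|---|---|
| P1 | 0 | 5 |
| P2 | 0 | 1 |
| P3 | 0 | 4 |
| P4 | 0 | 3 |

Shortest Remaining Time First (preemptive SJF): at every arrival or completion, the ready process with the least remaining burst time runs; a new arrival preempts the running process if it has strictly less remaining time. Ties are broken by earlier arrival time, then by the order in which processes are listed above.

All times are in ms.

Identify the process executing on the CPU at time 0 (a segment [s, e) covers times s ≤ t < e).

P2

Gantt: | P2 0-1 | P4 1-4 | P3 4-8 | P1 8-13 |
Completion: P1=13  P2=1  P3=8  P4=4
Turnaround (C−A): P1=13  P2=1  P3=8  P4=4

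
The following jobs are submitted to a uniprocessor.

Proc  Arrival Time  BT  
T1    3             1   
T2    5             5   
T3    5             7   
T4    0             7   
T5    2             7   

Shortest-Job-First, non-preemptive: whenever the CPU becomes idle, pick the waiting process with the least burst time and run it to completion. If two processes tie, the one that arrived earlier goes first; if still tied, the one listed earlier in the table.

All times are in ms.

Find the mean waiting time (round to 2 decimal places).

6.60

Gantt: | T4 0-7 | T1 7-8 | T2 8-13 | T5 13-20 | T3 20-27 |
Completion: T1=8  T2=13  T3=27  T4=7  T5=20
Turnaround (C−A): T1=5  T2=8  T3=22  T4=7  T5=18
Waiting times: T1=4, T2=3, T3=15, T4=0, T5=11
Average waiting = (4+3+15+0+11) / 5 = 33/5 = 6.60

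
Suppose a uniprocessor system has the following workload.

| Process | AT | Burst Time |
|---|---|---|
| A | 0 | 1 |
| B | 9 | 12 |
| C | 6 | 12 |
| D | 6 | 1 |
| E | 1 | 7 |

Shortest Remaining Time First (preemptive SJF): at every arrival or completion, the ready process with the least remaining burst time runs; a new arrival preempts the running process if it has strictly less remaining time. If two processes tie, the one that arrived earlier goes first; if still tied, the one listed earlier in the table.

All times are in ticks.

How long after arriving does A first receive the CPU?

0

Schedule: | A 0-1 | E 1-6 | D 6-7 | E 7-9 | C 9-21 | B 21-33 |
Completion: A=1  B=33  C=21  D=7  E=9
Response(A) = first start − arrival = 0 − 0 = 0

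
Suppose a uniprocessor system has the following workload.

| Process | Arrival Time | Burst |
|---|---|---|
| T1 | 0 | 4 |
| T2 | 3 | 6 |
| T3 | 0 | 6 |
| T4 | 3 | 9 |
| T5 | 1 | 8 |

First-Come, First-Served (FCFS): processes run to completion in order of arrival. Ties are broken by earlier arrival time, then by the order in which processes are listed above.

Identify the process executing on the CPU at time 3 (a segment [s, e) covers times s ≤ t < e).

T1

Timeline: | T1 0-4 | T3 4-10 | T5 10-18 | T2 18-24 | T4 24-33 |
Completion: T1=4  T2=24  T3=10  T4=33  T5=18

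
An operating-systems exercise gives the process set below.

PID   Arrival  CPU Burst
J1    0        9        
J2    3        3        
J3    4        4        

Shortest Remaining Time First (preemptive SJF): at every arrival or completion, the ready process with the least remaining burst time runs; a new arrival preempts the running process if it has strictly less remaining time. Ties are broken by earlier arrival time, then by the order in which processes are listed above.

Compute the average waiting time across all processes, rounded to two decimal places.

Timeline: | J1 0-3 | J2 3-6 | J3 6-10 | J1 10-16 |
Completion: J1=16  J2=6  J3=10
Waiting times: J1=7, J2=0, J3=2
Average waiting = (7+0+2) / 3 = 9/3 = 3.00

3.00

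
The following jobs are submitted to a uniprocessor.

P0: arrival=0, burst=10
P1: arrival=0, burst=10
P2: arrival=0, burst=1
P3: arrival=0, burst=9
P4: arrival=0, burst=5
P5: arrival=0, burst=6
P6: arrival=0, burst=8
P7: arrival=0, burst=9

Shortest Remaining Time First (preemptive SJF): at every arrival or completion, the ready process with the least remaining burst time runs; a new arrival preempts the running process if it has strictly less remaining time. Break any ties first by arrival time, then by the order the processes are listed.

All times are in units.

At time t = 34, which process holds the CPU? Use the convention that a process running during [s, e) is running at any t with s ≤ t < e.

P7

Gantt: | P2 0-1 | P4 1-6 | P5 6-12 | P6 12-20 | P3 20-29 | P7 29-38 | P0 38-48 | P1 48-58 |
Completion: P0=48  P1=58  P2=1  P3=29  P4=6  P5=12  P6=20  P7=38
Turnaround (C−A): P0=48  P1=58  P2=1  P3=29  P4=6  P5=12  P6=20  P7=38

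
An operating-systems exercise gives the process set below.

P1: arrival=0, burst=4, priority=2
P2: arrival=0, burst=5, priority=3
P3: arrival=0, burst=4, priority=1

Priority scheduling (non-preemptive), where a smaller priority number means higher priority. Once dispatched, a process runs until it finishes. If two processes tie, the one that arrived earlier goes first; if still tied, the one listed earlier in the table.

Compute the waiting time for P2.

Schedule: | P3 0-4 | P1 4-8 | P2 8-13 |
Completion: P1=8  P2=13  P3=4
Turnaround (C−A): P1=8  P2=13  P3=4
Waiting(P2) = turnaround − burst = 13 − 5 = 8

8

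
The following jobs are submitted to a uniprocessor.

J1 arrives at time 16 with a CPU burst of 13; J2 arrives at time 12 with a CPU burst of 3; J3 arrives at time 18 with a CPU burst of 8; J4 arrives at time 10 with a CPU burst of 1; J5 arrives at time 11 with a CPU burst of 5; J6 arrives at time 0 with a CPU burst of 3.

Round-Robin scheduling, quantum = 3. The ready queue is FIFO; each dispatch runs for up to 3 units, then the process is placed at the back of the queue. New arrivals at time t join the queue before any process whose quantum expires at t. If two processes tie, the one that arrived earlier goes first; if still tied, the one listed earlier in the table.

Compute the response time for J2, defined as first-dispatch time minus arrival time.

Gantt: | J6 0-3 | idle 3-10 | J4 10-11 | J5 11-14 | J2 14-17 | J5 17-19 | J1 19-22 | J3 22-25 | J1 25-28 | J3 28-31 | J1 31-34 | J3 34-36 | J1 36-40 |
Completion: J1=40  J2=17  J3=36  J4=11  J5=19  J6=3
Response(J2) = first start − arrival = 14 − 12 = 2

2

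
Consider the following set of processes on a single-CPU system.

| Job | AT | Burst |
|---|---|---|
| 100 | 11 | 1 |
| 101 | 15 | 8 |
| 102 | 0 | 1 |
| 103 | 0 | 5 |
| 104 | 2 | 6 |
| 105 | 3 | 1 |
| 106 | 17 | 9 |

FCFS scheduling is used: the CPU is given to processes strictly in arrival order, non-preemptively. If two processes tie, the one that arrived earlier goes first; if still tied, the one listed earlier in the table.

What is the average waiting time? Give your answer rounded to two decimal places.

3.14

Gantt: | 102 0-1 | 103 1-6 | 104 6-12 | 105 12-13 | 100 13-14 | idle 14-15 | 101 15-23 | 106 23-32 |
Completion: 100=14  101=23  102=1  103=6  104=12  105=13  106=32
Turnaround (C−A): 100=3  101=8  102=1  103=6  104=10  105=10  106=15
Waiting times: 100=2, 101=0, 102=0, 103=1, 104=4, 105=9, 106=6
Average waiting = (2+0+0+1+4+9+6) / 7 = 22/7 = 3.14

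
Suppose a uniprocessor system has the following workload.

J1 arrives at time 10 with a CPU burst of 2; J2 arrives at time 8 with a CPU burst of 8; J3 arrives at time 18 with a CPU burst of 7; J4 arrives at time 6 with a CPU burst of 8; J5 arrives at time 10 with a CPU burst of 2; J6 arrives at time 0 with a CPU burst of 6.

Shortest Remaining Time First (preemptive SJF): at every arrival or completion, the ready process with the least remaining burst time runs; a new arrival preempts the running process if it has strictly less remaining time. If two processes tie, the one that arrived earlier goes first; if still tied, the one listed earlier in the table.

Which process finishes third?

Schedule: | J6 0-6 | J4 6-10 | J1 10-12 | J5 12-14 | J4 14-18 | J3 18-25 | J2 25-33 |
Completion: J1=12  J2=33  J3=25  J4=18  J5=14  J6=6
Turnaround (C−A): J1=2  J2=25  J3=7  J4=12  J5=4  J6=6
Finish order: J6 → J1 → J5 → J4 → J3 → J2

J5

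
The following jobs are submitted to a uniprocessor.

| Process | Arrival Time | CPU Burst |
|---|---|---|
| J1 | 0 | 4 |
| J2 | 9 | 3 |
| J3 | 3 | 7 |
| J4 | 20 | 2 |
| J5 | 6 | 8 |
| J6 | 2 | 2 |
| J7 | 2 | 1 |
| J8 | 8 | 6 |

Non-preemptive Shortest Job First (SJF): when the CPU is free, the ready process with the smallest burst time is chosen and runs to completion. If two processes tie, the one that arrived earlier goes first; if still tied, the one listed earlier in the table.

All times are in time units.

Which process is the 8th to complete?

J5

Gantt: | J1 0-4 | J7 4-5 | J6 5-7 | J3 7-14 | J2 14-17 | J8 17-23 | J4 23-25 | J5 25-33 |
Completion: J1=4  J2=17  J3=14  J4=25  J5=33  J6=7  J7=5  J8=23
Finish order: J1 → J7 → J6 → J3 → J2 → J8 → J4 → J5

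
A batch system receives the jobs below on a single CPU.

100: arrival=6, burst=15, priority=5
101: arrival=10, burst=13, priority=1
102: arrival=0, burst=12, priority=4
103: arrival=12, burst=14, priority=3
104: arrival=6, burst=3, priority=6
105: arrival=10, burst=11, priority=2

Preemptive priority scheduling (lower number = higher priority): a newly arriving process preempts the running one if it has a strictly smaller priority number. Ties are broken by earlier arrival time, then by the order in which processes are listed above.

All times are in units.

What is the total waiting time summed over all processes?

Timeline: | 102 0-10 | 101 10-23 | 105 23-34 | 103 34-48 | 102 48-50 | 100 50-65 | 104 65-68 |
Completion: 100=65  101=23  102=50  103=48  104=68  105=34
Waiting = turnaround − burst: 100=44, 101=0, 102=38, 103=22, 104=59, 105=13
Total waiting = 44 + 0 + 38 + 22 + 59 + 13 = 176

176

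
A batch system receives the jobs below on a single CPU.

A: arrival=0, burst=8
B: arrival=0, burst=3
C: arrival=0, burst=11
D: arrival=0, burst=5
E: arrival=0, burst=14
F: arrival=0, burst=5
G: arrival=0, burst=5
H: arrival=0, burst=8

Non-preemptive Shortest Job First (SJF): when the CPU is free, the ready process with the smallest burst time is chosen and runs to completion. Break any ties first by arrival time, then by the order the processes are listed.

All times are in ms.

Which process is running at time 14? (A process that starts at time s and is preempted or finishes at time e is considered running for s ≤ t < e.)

Gantt: | B 0-3 | D 3-8 | F 8-13 | G 13-18 | A 18-26 | H 26-34 | C 34-45 | E 45-59 |
Completion: A=26  B=3  C=45  D=8  E=59  F=13  G=18  H=34
Turnaround (C−A): A=26  B=3  C=45  D=8  E=59  F=13  G=18  H=34

G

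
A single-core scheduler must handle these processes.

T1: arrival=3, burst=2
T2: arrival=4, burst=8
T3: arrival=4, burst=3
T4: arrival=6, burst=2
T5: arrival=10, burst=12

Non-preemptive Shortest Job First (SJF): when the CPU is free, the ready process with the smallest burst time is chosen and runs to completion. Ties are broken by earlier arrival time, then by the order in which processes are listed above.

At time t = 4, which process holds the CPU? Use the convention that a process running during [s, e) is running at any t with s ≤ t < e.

Gantt: | idle 0-3 | T1 3-5 | T3 5-8 | T4 8-10 | T2 10-18 | T5 18-30 |
Completion: T1=5  T2=18  T3=8  T4=10  T5=30
Turnaround (C−A): T1=2  T2=14  T3=4  T4=4  T5=20

T1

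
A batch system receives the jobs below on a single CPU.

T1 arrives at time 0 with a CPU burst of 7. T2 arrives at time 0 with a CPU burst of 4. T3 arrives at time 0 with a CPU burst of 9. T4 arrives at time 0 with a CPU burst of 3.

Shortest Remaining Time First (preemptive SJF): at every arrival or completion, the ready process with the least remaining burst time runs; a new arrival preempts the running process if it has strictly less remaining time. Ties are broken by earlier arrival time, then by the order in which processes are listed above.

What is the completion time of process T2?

7

Gantt: | T4 0-3 | T2 3-7 | T1 7-14 | T3 14-23 |
Completion: T1=14  T2=7  T3=23  T4=3
Turnaround (C−A): T1=14  T2=7  T3=23  T4=3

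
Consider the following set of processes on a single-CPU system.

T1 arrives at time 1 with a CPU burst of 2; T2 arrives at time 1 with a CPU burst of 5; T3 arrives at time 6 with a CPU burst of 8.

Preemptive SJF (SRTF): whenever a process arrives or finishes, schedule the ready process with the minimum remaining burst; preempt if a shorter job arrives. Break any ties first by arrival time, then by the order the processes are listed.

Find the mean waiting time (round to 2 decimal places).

1.33

Schedule: | idle 0-1 | T1 1-3 | T2 3-8 | T3 8-16 |
Completion: T1=3  T2=8  T3=16
Waiting times: T1=0, T2=2, T3=2
Average waiting = (0+2+2) / 3 = 4/3 = 1.33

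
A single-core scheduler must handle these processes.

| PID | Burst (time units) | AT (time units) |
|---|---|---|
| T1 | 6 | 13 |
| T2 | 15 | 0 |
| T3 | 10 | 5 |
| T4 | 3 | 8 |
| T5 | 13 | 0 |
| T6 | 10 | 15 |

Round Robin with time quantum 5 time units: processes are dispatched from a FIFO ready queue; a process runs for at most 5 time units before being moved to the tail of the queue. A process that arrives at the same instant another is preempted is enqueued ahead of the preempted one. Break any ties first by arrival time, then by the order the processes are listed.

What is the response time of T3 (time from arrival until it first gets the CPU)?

Gantt: | T2 0-5 | T5 5-10 | T3 10-15 | T2 15-20 | T4 20-23 | T5 23-28 | T1 28-33 | T6 33-38 | T3 38-43 | T2 43-48 | T5 48-51 | T1 51-52 | T6 52-57 |
Completion: T1=52  T2=48  T3=43  T4=23  T5=51  T6=57
Response(T3) = first start − arrival = 10 − 5 = 5

5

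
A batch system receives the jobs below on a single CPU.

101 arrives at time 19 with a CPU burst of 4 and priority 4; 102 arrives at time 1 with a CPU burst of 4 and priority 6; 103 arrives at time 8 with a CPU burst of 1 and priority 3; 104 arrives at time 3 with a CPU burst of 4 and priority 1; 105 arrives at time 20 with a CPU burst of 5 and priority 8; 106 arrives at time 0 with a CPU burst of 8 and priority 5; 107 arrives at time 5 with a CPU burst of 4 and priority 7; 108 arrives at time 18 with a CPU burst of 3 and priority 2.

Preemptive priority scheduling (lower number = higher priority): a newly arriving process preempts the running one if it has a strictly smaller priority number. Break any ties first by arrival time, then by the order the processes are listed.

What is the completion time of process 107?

28

Timeline: | 106 0-3 | 104 3-7 | 106 7-8 | 103 8-9 | 106 9-13 | 102 13-17 | 107 17-18 | 108 18-21 | 101 21-25 | 107 25-28 | 105 28-33 |
Completion: 101=25  102=17  103=9  104=7  105=33  106=13  107=28  108=21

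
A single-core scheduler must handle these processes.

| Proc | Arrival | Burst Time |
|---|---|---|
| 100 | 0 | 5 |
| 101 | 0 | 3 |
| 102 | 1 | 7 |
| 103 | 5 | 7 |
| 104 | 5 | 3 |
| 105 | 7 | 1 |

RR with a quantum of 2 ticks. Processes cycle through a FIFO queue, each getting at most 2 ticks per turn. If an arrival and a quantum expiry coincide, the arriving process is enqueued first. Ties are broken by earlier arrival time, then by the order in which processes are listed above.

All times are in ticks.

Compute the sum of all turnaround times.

Gantt: | 100 0-2 | 101 2-4 | 102 4-6 | 100 6-8 | 101 8-9 | 103 9-11 | 104 11-13 | 102 13-15 | 105 15-16 | 100 16-17 | 103 17-19 | 104 19-20 | 102 20-22 | 103 22-24 | 102 24-25 | 103 25-26 |
Completion: 100=17  101=9  102=25  103=26  104=20  105=16
Turnaround = completion − arrival: 100=17, 101=9, 102=24, 103=21, 104=15, 105=9
Total turnaround = 17 + 9 + 24 + 21 + 15 + 9 = 95

95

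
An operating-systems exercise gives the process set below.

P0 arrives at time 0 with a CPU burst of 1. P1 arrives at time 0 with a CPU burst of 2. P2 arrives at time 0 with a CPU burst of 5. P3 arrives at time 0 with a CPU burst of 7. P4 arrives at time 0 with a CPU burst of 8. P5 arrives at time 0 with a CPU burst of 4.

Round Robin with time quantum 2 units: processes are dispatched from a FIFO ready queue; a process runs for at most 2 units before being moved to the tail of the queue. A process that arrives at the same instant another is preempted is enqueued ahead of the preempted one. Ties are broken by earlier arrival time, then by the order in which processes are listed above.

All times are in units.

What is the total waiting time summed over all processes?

68

Timeline: | P0 0-1 | P1 1-3 | P2 3-5 | P3 5-7 | P4 7-9 | P5 9-11 | P2 11-13 | P3 13-15 | P4 15-17 | P5 17-19 | P2 19-20 | P3 20-22 | P4 22-24 | P3 24-25 | P4 25-27 |
Completion: P0=1  P1=3  P2=20  P3=25  P4=27  P5=19
Turnaround (C−A): P0=1  P1=3  P2=20  P3=25  P4=27  P5=19
Waiting = turnaround − burst: P0=0, P1=1, P2=15, P3=18, P4=19, P5=15
Total waiting = 0 + 1 + 15 + 18 + 19 + 15 = 68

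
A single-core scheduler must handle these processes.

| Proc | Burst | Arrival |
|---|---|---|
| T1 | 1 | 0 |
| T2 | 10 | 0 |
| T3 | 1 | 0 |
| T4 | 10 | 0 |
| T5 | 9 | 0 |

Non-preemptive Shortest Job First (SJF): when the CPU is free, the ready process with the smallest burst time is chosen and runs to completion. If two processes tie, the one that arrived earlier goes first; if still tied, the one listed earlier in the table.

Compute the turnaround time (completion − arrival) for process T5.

Gantt: | T1 0-1 | T3 1-2 | T5 2-11 | T2 11-21 | T4 21-31 |
Completion: T1=1  T2=21  T3=2  T4=31  T5=11
Turnaround(T5) = completion − arrival = 11 − 0 = 11

11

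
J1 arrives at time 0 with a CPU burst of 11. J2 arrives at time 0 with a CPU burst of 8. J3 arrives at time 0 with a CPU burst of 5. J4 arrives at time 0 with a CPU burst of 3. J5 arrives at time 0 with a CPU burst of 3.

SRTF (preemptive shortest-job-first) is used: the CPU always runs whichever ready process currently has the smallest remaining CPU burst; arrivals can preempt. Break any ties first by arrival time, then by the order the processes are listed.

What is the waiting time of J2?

11

Schedule: | J4 0-3 | J5 3-6 | J3 6-11 | J2 11-19 | J1 19-30 |
Completion: J1=30  J2=19  J3=11  J4=3  J5=6
Turnaround (C−A): J1=30  J2=19  J3=11  J4=3  J5=6
Waiting(J2) = turnaround − burst = 19 − 8 = 11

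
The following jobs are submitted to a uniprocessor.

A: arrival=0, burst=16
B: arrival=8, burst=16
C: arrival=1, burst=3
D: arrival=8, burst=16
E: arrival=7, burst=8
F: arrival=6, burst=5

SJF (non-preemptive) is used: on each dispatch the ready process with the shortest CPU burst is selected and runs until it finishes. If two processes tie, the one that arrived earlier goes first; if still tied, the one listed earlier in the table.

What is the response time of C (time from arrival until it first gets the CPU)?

Timeline: | A 0-16 | C 16-19 | F 19-24 | E 24-32 | B 32-48 | D 48-64 |
Completion: A=16  B=48  C=19  D=64  E=32  F=24
Response(C) = first start − arrival = 16 − 1 = 15

15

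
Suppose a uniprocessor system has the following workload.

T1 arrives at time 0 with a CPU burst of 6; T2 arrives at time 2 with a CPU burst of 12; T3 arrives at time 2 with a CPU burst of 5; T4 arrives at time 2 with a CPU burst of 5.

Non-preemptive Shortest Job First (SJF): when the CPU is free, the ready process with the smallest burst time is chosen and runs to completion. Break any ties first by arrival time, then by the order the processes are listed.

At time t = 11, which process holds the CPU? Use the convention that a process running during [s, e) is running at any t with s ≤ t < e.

T4

Schedule: | T1 0-6 | T3 6-11 | T4 11-16 | T2 16-28 |
Completion: T1=6  T2=28  T3=11  T4=16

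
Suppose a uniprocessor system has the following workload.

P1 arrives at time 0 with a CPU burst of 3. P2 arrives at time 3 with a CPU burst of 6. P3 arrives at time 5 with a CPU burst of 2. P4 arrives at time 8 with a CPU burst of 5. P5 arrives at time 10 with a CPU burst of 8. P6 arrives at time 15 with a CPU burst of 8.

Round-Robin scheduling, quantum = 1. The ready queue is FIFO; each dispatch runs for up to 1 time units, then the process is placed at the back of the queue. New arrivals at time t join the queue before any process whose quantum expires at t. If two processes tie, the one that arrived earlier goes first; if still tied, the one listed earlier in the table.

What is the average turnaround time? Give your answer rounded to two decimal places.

11.33

Schedule: | P1 0-3 | P2 3-5 | P3 5-6 | P2 6-7 | P3 7-8 | P2 8-9 | P4 9-10 | P2 10-11 | P5 11-12 | P4 12-13 | P2 13-14 | P5 14-15 | P4 15-16 | P6 16-17 | P5 17-18 | P4 18-19 | P6 19-20 | P5 20-21 | P4 21-22 | P6 22-23 | P5 23-24 | P6 24-25 | P5 25-26 | P6 26-27 | P5 27-28 | P6 28-29 | P5 29-30 | P6 30-32 |
Completion: P1=3  P2=14  P3=8  P4=22  P5=30  P6=32
Turnaround (C−A): P1=3  P2=11  P3=3  P4=14  P5=20  P6=17
Turnaround times: P1=3, P2=11, P3=3, P4=14, P5=20, P6=17
Average turnaround = (3+11+3+14+20+17) / 6 = 68/6 = 11.33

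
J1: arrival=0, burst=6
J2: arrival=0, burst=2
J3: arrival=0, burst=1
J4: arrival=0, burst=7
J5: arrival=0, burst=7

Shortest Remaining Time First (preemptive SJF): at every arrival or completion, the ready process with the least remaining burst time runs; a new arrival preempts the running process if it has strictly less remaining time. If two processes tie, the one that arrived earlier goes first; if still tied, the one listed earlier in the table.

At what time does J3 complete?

1

Gantt: | J3 0-1 | J2 1-3 | J1 3-9 | J4 9-16 | J5 16-23 |
Completion: J1=9  J2=3  J3=1  J4=16  J5=23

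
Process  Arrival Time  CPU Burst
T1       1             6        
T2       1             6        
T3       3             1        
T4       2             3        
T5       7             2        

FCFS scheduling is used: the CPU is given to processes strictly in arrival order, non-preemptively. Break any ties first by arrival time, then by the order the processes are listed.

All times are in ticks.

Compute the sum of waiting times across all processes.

Timeline: | idle 0-1 | T1 1-7 | T2 7-13 | T4 13-16 | T3 16-17 | T5 17-19 |
Completion: T1=7  T2=13  T3=17  T4=16  T5=19
Turnaround (C−A): T1=6  T2=12  T3=14  T4=14  T5=12
Waiting = turnaround − burst: T1=0, T2=6, T3=13, T4=11, T5=10
Total waiting = 0 + 6 + 13 + 11 + 10 = 40

40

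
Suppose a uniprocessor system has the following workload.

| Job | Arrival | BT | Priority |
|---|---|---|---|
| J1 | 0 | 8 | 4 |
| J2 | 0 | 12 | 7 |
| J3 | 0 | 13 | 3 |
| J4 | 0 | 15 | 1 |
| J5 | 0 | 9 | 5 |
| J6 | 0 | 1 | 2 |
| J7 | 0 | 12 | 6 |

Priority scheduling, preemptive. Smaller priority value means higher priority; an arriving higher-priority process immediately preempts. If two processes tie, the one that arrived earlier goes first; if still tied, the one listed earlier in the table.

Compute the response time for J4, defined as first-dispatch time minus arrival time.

Schedule: | J4 0-15 | J6 15-16 | J3 16-29 | J1 29-37 | J5 37-46 | J7 46-58 | J2 58-70 |
Completion: J1=37  J2=70  J3=29  J4=15  J5=46  J6=16  J7=58
Response(J4) = first start − arrival = 0 − 0 = 0

0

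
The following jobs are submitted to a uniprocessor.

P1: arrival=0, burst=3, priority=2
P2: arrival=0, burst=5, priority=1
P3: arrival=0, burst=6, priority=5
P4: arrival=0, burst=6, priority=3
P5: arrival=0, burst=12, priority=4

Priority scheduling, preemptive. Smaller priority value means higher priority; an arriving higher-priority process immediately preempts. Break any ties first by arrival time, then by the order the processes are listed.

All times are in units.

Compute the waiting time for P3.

26

Gantt: | P2 0-5 | P1 5-8 | P4 8-14 | P5 14-26 | P3 26-32 |
Completion: P1=8  P2=5  P3=32  P4=14  P5=26
Turnaround (C−A): P1=8  P2=5  P3=32  P4=14  P5=26
Waiting(P3) = turnaround − burst = 32 − 6 = 26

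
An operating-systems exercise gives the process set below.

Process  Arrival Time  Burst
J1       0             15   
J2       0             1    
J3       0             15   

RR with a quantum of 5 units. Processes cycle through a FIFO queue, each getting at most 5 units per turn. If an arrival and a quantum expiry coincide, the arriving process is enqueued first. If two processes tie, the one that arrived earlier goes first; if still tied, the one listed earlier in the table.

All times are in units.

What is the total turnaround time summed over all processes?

Schedule: | J1 0-5 | J2 5-6 | J3 6-11 | J1 11-16 | J3 16-21 | J1 21-26 | J3 26-31 |
Completion: J1=26  J2=6  J3=31
Turnaround = completion − arrival: J1=26, J2=6, J3=31
Total turnaround = 26 + 6 + 31 = 63

63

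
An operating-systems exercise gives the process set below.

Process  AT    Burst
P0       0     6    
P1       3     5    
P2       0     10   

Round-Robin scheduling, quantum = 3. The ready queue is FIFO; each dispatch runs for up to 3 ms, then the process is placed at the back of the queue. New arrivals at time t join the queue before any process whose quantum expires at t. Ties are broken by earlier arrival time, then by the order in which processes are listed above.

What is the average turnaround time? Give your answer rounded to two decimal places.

15.67

Schedule: | P0 0-3 | P2 3-6 | P1 6-9 | P0 9-12 | P2 12-15 | P1 15-17 | P2 17-21 |
Completion: P0=12  P1=17  P2=21
Turnaround times: P0=12, P1=14, P2=21
Average turnaround = (12+14+21) / 3 = 47/3 = 15.67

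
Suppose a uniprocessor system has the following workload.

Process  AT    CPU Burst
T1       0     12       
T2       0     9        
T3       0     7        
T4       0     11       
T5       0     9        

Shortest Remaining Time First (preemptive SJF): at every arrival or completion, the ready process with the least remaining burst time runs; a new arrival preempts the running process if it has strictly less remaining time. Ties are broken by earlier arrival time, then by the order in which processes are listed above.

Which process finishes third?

T5

Timeline: | T3 0-7 | T2 7-16 | T5 16-25 | T4 25-36 | T1 36-48 |
Completion: T1=48  T2=16  T3=7  T4=36  T5=25
Finish order: T3 → T2 → T5 → T4 → T1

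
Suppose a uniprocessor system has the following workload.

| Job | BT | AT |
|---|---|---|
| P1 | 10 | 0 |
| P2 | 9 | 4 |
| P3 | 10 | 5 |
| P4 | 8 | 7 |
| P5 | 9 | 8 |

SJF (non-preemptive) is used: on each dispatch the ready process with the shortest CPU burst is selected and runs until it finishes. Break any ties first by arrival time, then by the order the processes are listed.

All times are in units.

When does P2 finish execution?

Gantt: | P1 0-10 | P4 10-18 | P2 18-27 | P5 27-36 | P3 36-46 |
Completion: P1=10  P2=27  P3=46  P4=18  P5=36

27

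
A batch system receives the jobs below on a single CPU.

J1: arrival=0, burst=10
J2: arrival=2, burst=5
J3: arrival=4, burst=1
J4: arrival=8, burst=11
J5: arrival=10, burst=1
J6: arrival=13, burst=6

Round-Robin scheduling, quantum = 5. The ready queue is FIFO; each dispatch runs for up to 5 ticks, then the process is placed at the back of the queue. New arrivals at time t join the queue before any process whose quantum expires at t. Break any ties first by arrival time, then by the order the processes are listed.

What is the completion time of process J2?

10

Timeline: | J1 0-5 | J2 5-10 | J3 10-11 | J1 11-16 | J4 16-21 | J5 21-22 | J6 22-27 | J4 27-32 | J6 32-33 | J4 33-34 |
Completion: J1=16  J2=10  J3=11  J4=34  J5=22  J6=33
Turnaround (C−A): J1=16  J2=8  J3=7  J4=26  J5=12  J6=20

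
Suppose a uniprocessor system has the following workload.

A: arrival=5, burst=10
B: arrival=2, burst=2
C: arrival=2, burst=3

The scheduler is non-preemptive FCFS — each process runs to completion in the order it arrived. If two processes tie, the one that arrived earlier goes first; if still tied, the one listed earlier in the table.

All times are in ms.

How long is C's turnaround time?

Timeline: | idle 0-2 | B 2-4 | C 4-7 | A 7-17 |
Completion: A=17  B=4  C=7
Turnaround (C−A): A=12  B=2  C=5
Turnaround(C) = completion − arrival = 7 − 2 = 5

5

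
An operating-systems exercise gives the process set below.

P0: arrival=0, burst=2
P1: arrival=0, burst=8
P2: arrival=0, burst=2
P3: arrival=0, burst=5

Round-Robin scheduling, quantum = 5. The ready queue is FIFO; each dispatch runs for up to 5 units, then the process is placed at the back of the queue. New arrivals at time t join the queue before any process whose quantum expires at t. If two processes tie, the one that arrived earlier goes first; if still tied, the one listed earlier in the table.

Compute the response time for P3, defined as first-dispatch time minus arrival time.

Schedule: | P0 0-2 | P1 2-7 | P2 7-9 | P3 9-14 | P1 14-17 |
Completion: P0=2  P1=17  P2=9  P3=14
Response(P3) = first start − arrival = 9 − 0 = 9

9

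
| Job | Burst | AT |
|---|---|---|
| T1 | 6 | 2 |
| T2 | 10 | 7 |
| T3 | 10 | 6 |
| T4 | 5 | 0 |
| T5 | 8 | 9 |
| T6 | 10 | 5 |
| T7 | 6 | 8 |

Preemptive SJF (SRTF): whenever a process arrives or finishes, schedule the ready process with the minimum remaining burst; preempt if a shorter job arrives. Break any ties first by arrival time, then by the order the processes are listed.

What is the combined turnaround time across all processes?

Timeline: | T4 0-5 | T1 5-11 | T7 11-17 | T5 17-25 | T6 25-35 | T3 35-45 | T2 45-55 |
Completion: T1=11  T2=55  T3=45  T4=5  T5=25  T6=35  T7=17
Turnaround (C−A): T1=9  T2=48  T3=39  T4=5  T5=16  T6=30  T7=9
Turnaround = completion − arrival: T1=9, T2=48, T3=39, T4=5, T5=16, T6=30, T7=9
Total turnaround = 9 + 48 + 39 + 5 + 16 + 30 + 9 = 156

156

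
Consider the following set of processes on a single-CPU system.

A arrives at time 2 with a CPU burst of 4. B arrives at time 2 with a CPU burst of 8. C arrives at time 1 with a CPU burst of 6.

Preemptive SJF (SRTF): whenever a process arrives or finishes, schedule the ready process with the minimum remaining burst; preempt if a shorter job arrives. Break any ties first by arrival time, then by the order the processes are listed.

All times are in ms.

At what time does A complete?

6

Gantt: | idle 0-1 | C 1-2 | A 2-6 | C 6-11 | B 11-19 |
Completion: A=6  B=19  C=11
Turnaround (C−A): A=4  B=17  C=10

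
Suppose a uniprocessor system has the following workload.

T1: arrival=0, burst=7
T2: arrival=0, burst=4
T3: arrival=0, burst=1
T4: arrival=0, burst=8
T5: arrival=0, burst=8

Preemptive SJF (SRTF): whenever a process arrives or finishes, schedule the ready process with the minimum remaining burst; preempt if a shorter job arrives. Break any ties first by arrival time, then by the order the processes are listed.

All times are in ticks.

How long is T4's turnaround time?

20

Schedule: | T3 0-1 | T2 1-5 | T1 5-12 | T4 12-20 | T5 20-28 |
Completion: T1=12  T2=5  T3=1  T4=20  T5=28
Turnaround (C−A): T1=12  T2=5  T3=1  T4=20  T5=28
Turnaround(T4) = completion − arrival = 20 − 0 = 20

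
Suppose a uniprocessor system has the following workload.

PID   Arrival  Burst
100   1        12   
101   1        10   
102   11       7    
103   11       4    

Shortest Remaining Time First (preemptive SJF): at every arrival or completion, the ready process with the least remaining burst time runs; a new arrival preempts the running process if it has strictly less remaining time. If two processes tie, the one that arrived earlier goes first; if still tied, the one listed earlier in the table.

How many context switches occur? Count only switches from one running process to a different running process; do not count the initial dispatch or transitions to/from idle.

Timeline: | idle 0-1 | 101 1-11 | 103 11-15 | 102 15-22 | 100 22-34 |
Completion: 100=34  101=11  102=22  103=15
Turnaround (C−A): 100=33  101=10  102=11  103=4

3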